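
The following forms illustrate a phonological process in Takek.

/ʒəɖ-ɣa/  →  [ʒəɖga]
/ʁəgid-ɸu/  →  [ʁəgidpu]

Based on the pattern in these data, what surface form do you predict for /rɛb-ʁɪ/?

[rɛbɢɪ]

The data show progressive manner assimilation: /ɣ/ → [g] after /ɖ/; /ɸ/ → [p] after /d/. In each pair only manner changes, matching the preceding consonant, while place and voice stay constant.
The rule targets /ʁ/ (voiced uvular fricative), which sits after the trigger /b/ (stop).
Changing only its manner to stop gives [ɢ] — the voiced uvular stop.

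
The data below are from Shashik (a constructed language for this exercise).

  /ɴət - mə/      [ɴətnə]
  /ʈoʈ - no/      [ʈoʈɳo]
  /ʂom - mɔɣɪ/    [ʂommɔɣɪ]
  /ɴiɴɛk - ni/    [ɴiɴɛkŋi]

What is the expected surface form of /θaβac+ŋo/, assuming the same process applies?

The data show progressive place assimilation: /m/ → [n] after /t/; /n/ → [ɳ] after /ʈ/; /n/ → [ŋ] after /k/. In each pair only place changes, matching the preceding consonant, while manner and voice stay constant.
Nothing changes in [ʂommɔɣɪ]: there the adjacent consonants already agree in place (/m/ and /m/ are both bilabial), so this form is consistent with the same rule.
The rule targets /ŋ/ (voiced velar nasal), which sits after the trigger /c/ (palatal).
The voiced palatal nasal is [ɲ], so /ŋ/ → [ɲ].

[θaβacɲo]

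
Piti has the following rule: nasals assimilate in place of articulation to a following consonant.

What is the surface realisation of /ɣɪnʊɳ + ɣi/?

/ɳ/ is a voiced retroflex nasal. The following trigger /ɣ/ is velar, so /ɳ/ must become velar as well.
A voiced velar nasal is [ŋ], so the surface segment is [ŋ].

[ɣɪnʊŋɣi]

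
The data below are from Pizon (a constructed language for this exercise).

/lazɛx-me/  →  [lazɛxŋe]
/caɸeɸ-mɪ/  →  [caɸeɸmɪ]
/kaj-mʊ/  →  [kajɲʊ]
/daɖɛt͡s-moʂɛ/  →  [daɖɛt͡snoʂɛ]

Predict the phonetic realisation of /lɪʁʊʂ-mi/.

The data show progressive place assimilation: /m/ → [ŋ] after /x/; /m/ → [ɲ] after /j/; /m/ → [n] after /t͡s/. In each pair only place changes, matching the preceding consonant, while manner and voice stay constant.
No alternation appears in [caɸeɸmɪ]: there the adjacent consonants already agree in place (/m/ and /ɸ/ are both bilabial), so this form is consistent with the same rule.
The rule targets /m/ (voiced bilabial nasal), which sits after the trigger /ʂ/ (retroflex).
Changing only its place to retroflex gives [ɳ] — the voiced retroflex nasal.

[lɪʁʊʂɳi]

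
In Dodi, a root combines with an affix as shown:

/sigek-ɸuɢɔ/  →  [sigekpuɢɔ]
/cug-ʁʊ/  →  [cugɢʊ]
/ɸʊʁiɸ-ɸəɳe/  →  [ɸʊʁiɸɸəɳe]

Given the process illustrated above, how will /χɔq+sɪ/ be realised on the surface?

[χɔqtɪ]

The data show progressive manner assimilation: /ɸ/ → [p] after /k/; /ʁ/ → [ɢ] after /g/. In each pair only manner changes, matching the preceding consonant, while place and voice stay constant.
No alternation appears in [ɸʊʁiɸɸəɳe]: there the adjacent consonants already agree in manner (/ɸ/ and /ɸ/ are both fricatives), so this form is consistent with the same rule.
The rule targets /s/ (voiceless alveolar fricative), which sits after the trigger /q/ (stop).
A voiceless alveolar stop is [t], so the surface segment is [t].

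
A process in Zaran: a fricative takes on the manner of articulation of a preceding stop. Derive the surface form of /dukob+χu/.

The rule targets /χ/ (voiceless uvular fricative), which sits after the trigger /b/ (stop).
The voiceless uvular stop is [q], so /χ/ → [q].

[dukobqu]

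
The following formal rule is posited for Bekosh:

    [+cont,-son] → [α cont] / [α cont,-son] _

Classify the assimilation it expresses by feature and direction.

progressive manner assimilation

The rule copies [cont] (continuancy) from the environment onto the target fricatives; since [±cont] encodes the stop/fricative manner contrast, the assimilating dimension is manner.
The conditioning segment sits to the left of the focus bar, meaning the trigger precedes the segment that changes — progressive assimilation.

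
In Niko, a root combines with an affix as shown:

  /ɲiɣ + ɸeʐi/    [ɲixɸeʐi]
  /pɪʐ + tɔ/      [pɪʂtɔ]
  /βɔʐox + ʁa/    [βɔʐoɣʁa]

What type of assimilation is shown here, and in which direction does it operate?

regressive voicing assimilation

Comparing underlying and surface forms, /ɣ/ → [x] is the alternation; the neighbouring /ɸ/ is constant.
The change voiced → voiceless matches the voicing of the following /ɸ/, identifying this as voicing assimilation.
Place and manner are unchanged, so the assimilation is partial, not total.
Checking the remaining alternations: /ʐ/ → [ʂ] before /t/ (voiced → voiceless, matching voiceless); /x/ → [ɣ] before /ʁ/ (voiceless → voiced, matching voiced) — only voicing changes, and always toward the following segment.
Since the segment that changes precedes the conditioning segment, the assimilation is regressive.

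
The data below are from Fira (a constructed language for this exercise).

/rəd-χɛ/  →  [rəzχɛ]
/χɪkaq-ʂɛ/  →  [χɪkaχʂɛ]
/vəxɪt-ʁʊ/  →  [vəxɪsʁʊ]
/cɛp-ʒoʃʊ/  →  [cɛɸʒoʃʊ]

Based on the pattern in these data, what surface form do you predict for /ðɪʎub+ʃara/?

[ðɪʎuβʃara]

The data show regressive manner assimilation: /d/ → [z] before /χ/; /q/ → [χ] before /ʂ/; /t/ → [s] before /ʁ/; /p/ → [ɸ] before /ʒ/. In each pair only manner changes, matching the following consonant, while place and voice stay constant.
The rule targets /b/ (voiced bilabial stop), which sits before the trigger /ʃ/ (fricative).
The voiced bilabial fricative is [β], so /b/ → [β].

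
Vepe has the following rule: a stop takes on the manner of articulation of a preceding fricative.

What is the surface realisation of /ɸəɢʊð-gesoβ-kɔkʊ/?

/g/ is a voiced velar stop. The preceding trigger /ð/ is a fricative, so /g/ must become a fricative as well.
A voiced velar fricative is [ɣ], so the surface segment is [ɣ].
At the second juncture, /k/ likewise becomes [x] adjacent to /β/.

[ɸəɢʊðɣesoβxɔkʊ]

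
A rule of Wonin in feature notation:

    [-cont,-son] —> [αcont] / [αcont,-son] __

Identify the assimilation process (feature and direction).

The rule copies [cont] (continuancy) from the environment onto the target stops; since [±cont] encodes the stop/fricative manner contrast, the assimilating dimension is manner.
The conditioning segment sits to the left of the focus bar, meaning the trigger precedes the segment that changes — progressive assimilation.

progressive manner assimilation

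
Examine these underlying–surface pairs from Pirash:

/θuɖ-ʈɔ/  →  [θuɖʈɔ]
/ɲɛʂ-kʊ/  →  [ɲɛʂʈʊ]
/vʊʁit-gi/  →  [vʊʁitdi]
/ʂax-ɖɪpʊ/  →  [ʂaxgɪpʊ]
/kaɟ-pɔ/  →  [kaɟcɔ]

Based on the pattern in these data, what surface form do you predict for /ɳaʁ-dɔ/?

The data show progressive place assimilation: /k/ → [ʈ] after /ʂ/; /g/ → [d] after /t/; /ɖ/ → [g] after /x/; /p/ → [c] after /ɟ/. In each pair only place changes, matching the preceding consonant, while manner and voice stay constant.
Nothing changes in [θuɖʈɔ]: there the adjacent consonants already agree in place (/ʈ/ and /ɖ/ are both retroflex), so this form is consistent with the same rule.
The rule targets /d/ (voiced alveolar stop), which sits after the trigger /ʁ/ (uvular).
The voiced uvular stop is [ɢ], so /d/ → [ɢ].

[ɳaʁɢɔ]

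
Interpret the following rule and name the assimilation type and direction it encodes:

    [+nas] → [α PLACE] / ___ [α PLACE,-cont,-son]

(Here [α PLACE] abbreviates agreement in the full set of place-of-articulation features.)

regressive place assimilation

The rule copies the place features (abbreviated [PLACE]) from the environment onto the target, so the assimilating feature is place.
The conditioning segment sits to the right of the focus bar, meaning the trigger follows the segment that changes — regressive assimilation.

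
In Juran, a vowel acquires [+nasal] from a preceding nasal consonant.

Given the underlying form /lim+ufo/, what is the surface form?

/u/ sits next to the nasal /m/ and is therefore nasalised to [ũ].

[limũfo]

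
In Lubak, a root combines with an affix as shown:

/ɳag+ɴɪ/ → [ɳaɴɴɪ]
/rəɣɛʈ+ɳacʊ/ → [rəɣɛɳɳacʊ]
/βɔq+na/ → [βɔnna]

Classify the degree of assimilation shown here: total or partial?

Comparing underlying and surface forms, /g/ → [ɴ] is the alternation; the neighbouring /ɴ/ is constant.
The output [ɴ] is identical to the trigger /ɴ/ — every feature (place, manner, voicing) has been copied — so this is total assimilation.
The remaining alternations confirm this: /ʈ/ → [ɳ] before /ɳ/; /q/ → [n] before /n/ — in each case the output is a copy of the following consonant.

total assimilation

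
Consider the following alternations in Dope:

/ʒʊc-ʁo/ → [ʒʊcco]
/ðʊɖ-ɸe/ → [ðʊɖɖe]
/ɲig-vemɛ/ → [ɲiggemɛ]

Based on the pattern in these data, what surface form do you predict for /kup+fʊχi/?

[kuppʊχi]

The data show progressive total assimilation (/ʁ/ → [c] after /c/; /ɸ/ → [ɖ] after /ɖ/; /v/ → [g] after /g/): in every case the target segment becomes identical to its preceding neighbour, copying more than a single feature.
/f/ is the segment targeted by the rule; it sits immediately after /p/, so it assimilates completely and surfaces as [p].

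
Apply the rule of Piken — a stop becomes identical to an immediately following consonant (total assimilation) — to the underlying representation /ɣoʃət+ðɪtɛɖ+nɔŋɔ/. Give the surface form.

[ɣoʃəððɪtɛnnɔŋɔ]

/t/ is the segment targeted by the rule; it sits immediately before /ð/, so it assimilates completely and surfaces as [ð].
At the second juncture, /ɖ/ likewise becomes [n] adjacent to /n/.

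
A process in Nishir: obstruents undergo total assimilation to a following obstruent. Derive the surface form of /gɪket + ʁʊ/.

[gɪkeʁʁʊ]

/t/ is the segment targeted by the rule; it sits immediately before /ʁ/, so it assimilates completely and surfaces as [ʁ].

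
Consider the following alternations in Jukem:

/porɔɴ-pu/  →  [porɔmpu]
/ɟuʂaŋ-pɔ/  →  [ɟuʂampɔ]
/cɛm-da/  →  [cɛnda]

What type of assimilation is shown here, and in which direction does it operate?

regressive place assimilation

Underlying /ɴ/ is realised as [m] next to /p/; /p/ itself does not change.
/ɴ/ is uvular while /p/ is bilabial; the output [m] is bilabial, matching the trigger — so the feature that spreads is place.
Manner and voice are unchanged, so the assimilation is partial, not total.
The same holds elsewhere in the data: /ŋ/ → [m] before /p/ (velar → bilabial, matching bilabial); /m/ → [n] before /d/ (bilabial → alveolar, matching alveolar) — only place changes, and always toward the following segment.
The trigger is the following segment, so the direction is regressive (anticipatory).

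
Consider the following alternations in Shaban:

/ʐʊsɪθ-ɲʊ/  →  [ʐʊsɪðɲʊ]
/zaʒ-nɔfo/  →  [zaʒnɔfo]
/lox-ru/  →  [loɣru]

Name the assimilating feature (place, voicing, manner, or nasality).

Comparing underlying and surface forms, /θ/ → [ð] is the alternation; the neighbouring /ɲ/ is constant.
The change voiceless → voiced matches the voicing of the following /ɲ/, identifying this as voicing assimilation.
The other alternating form patterns the same way: /x/ → [ɣ] before /r/ (voiceless → voiced, matching voiced) — only voicing changes, and always toward the following segment.
Nothing changes in [zaʒnɔfo]: there the adjacent consonants already agree in voicing (/ʒ/ and /n/ are both voiced), so this form is consistent with the same rule.

voicing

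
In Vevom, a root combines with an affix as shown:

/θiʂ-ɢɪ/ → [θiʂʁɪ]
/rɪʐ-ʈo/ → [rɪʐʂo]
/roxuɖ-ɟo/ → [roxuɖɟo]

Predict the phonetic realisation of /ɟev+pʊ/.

[ɟevɸʊ]

The data show progressive manner assimilation: /ɢ/ → [ʁ] after /ʂ/; /ʈ/ → [ʂ] after /ʐ/. In each pair only manner changes, matching the preceding consonant, while place and voice stay constant.
No alternation appears in [roxuɖɟo]: there the adjacent consonants already agree in manner (/ɟ/ and /ɖ/ are both stops), so this form is consistent with the same rule.
The rule targets /p/ (voiceless bilabial stop), which sits after the trigger /v/ (fricative).
The voiceless bilabial fricative is [ɸ], so /p/ → [ɸ].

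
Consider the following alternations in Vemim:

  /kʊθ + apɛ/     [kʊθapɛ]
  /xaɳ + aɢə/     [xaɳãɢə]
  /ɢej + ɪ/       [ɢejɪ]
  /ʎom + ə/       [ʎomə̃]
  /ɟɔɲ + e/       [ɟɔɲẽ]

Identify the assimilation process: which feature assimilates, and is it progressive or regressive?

progressive nasality assimilation (vowel nasalisation)

The vowel /a/ surfaces as nasalised [ã] next to the preceding nasal /ɳ/ — it has acquired the [+nasal] feature of its neighbour.
Likewise in the remaining data: /ə/ → [ə̃] after /m/; /e/ → [ẽ] after /ɲ/ — each time a vowel is nasalised next to a preceding nasal.
No change occurs in [kʊθapɛ], [ɢejɪ] because the vowel at the boundary is adjacent to an oral consonant, not a nasal (/a/ next to /θ/; /ɪ/ next to /j/).
Because the conditioning nasal is to the left of the vowel that changes, the process is progressive (perseverative).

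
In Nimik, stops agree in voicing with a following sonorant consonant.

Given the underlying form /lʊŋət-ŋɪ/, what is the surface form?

The rule targets /t/ (voiceless alveolar stop), which sits before the trigger /ŋ/ (voiced).
The voiced alveolar stop is [d], so /t/ → [d].

[lʊŋədŋɪ]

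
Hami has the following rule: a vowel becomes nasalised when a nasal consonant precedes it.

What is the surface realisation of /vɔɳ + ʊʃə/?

The vowel /ʊ/ is adjacent to the preceding nasal /ɳ/, so it acquires [+nasal] and surfaces as [ʊ̃].

[vɔɳʊ̃ʃə]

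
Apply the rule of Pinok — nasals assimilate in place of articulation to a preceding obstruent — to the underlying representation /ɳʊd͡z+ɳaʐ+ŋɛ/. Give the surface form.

[ɳʊd͡znaʐɳɛ]

/ɳ/ is a voiced retroflex nasal. The preceding trigger /d͡z/ is alveolar, so /ɳ/ must become alveolar as well.
The voiced alveolar nasal is [n], so /ɳ/ → [n].
The same rule applies at the second boundary: /ŋ/ → [ɳ] next to /ʐ/.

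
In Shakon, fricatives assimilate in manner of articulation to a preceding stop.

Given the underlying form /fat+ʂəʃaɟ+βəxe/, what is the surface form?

The rule targets /ʂ/ (voiceless retroflex fricative), which sits after the trigger /t/ (stop).
The voiceless retroflex stop is [ʈ], so /ʂ/ → [ʈ].
The same rule applies at the second boundary: /β/ → [b] next to /ɟ/.

[fatʈəʃaɟbəxe]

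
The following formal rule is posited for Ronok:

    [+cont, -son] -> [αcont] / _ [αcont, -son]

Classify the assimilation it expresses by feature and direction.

The shared variable α links the value of [cont] on the target to that of the neighbouring obstruent. [cont] distinguishes stops from fricatives — a manner-of-articulation feature — so this is manner assimilation.
Since the environment is written after the underscore, the trigger follows the target; the direction is regressive.

regressive manner assimilation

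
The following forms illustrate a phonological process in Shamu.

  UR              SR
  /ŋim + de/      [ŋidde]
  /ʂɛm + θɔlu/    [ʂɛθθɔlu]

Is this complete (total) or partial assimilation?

Comparing underlying and surface forms, /m/ → [d] is the alternation; the neighbouring /d/ is constant.
The output [d] is identical to the trigger /d/ — every feature (place, manner, voicing) has been copied — so this is total assimilation.
The remaining alternation confirms this: /m/ → [θ] before /θ/ — in each case the output is a copy of the following consonant.

total assimilation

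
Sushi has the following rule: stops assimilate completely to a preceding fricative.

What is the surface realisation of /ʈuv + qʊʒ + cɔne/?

/q/ is the segment targeted by the rule; it sits immediately after /v/, so it assimilates completely and surfaces as [v].
The same rule applies at the second boundary: /c/ → [ʒ] next to /ʒ/.

[ʈuvvʊʒʒɔne]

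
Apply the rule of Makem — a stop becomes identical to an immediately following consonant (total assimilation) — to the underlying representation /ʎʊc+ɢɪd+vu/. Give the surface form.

/c/ is the segment targeted by the rule; it sits immediately before /ɢ/, so it assimilates completely and surfaces as [ɢ].
At the second juncture, /d/ likewise becomes [v] adjacent to /v/.

[ʎʊɢɢɪvvu]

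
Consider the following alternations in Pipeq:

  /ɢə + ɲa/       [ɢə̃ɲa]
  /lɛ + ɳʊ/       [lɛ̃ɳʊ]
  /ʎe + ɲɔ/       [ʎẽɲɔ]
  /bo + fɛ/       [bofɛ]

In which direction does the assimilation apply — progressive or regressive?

The vowel /ə/ surfaces as nasalised [ə̃] next to the following nasal /ɲ/ — it has acquired the [+nasal] feature of its neighbour.
The other forms show the same pattern: /ɛ/ → [ɛ̃] before /ɳ/; /e/ → [ẽ] before /ɲ/ — each time a vowel is nasalised next to a following nasal.
No change occurs in [bofɛ] because the vowel at the boundary is adjacent to an oral consonant, not a nasal (/o/ next to /f/).
Because the conditioning nasal is to the right of the vowel that changes, the process is regressive (anticipatory).

regressive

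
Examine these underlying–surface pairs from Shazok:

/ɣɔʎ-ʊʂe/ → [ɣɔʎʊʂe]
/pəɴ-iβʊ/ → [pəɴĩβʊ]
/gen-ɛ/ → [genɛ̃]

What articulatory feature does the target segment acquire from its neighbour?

nasality

The vowel /i/ surfaces as nasalised [ĩ] next to the preceding nasal /ɴ/ — it has acquired the [+nasal] feature of its neighbour.
Likewise in the remaining data: /ɛ/ → [ɛ̃] after /n/ — each time a vowel is nasalised next to a preceding nasal.
No change occurs in [ɣɔʎʊʂe] because the vowel at the boundary is adjacent to an oral consonant, not a nasal (/ʊ/ next to /ʎ/).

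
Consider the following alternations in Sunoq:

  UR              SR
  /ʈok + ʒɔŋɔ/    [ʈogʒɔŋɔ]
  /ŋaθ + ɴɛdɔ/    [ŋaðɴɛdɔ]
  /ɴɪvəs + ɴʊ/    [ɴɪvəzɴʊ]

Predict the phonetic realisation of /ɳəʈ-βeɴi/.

The data show regressive voicing assimilation: /k/ → [g] before /ʒ/; /θ/ → [ð] before /ɴ/; /s/ → [z] before /ɴ/. In each pair only voicing changes, matching the following consonant, while place and manner stay constant.
/ʈ/ is a voiceless retroflex stop. The following trigger /β/ is voiced, so /ʈ/ must become voiced as well.
A voiced retroflex stop is [ɖ], so the surface segment is [ɖ].

[ɳəɖβeɴi]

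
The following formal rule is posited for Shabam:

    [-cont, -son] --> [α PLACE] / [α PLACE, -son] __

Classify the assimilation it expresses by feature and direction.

progressive place assimilation

The rule copies the place features (abbreviated [PLACE]) from the environment onto the target, so the assimilating feature is place.
The conditioning segment sits to the left of the focus bar, meaning the trigger precedes the segment that changes — progressive assimilation.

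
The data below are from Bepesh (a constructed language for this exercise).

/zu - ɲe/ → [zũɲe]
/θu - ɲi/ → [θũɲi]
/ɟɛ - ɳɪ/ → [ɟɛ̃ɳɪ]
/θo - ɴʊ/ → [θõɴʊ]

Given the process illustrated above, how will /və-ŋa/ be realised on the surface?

[və̃ŋa]

The data show regressive nasality assimilation (vowel nasalisation): /u/ → [ũ] before /ɲ/; /ɛ/ → [ɛ̃] before /ɳ/; /o/ → [õ] before /ɴ/ — a vowel is nasalised by an immediately following nasal consonant.
/ə/ sits next to the nasal /ŋ/ and is therefore nasalised to [ə̃].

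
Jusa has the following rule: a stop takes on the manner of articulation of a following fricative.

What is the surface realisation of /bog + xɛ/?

The rule targets /g/ (voiced velar stop), which sits before the trigger /x/ (fricative).
A voiced velar fricative is [ɣ], so the surface segment is [ɣ].

[boɣxɛ]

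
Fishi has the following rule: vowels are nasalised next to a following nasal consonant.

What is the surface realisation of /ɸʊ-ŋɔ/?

[ɸʊ̃ŋɔ]

The vowel /ʊ/ is adjacent to the following nasal /ŋ/, so it acquires [+nasal] and surfaces as [ʊ̃].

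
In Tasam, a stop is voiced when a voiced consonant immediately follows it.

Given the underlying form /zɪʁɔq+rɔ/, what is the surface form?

/q/ is a voiceless uvular stop. The following trigger /r/ is voiced, so /q/ must become voiced as well.
Changing only its voicing to voiced gives [ɢ] — the voiced uvular stop.

[zɪʁɔɢrɔ]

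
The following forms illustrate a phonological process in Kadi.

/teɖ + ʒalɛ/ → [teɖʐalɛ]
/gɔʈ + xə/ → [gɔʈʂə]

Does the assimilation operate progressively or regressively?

Comparing underlying and surface forms, /ʒ/ → [ʐ] is the alternation; the neighbouring /ɖ/ is constant.
The change postalveolar → retroflex matches the place of the preceding /ɖ/, identifying this as place assimilation.
Checking the remaining alternation: /x/ → [ʂ] after /ʈ/ (velar → retroflex, matching retroflex) — only place changes, and always toward the preceding segment.
The trigger is the preceding segment, so the direction is progressive (perseverative).

progressive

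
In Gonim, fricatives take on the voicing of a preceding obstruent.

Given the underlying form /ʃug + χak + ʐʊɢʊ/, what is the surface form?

/χ/ is a voiceless uvular fricative. The preceding trigger /g/ is voiced, so /χ/ must become voiced as well.
Changing only its voicing to voiced gives [ʁ] — the voiced uvular fricative.
The same rule applies at the second boundary: /ʐ/ → [ʂ] next to /k/.

[ʃugʁakʂʊɢʊ]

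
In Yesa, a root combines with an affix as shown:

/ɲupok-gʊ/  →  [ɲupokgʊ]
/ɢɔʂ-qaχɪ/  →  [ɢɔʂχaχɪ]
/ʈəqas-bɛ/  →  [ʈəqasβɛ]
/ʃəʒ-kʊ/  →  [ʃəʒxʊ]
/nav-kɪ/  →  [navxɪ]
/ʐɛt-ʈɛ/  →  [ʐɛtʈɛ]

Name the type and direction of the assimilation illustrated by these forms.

Underlying /q/ is realised as [χ] next to /ʂ/; /ʂ/ itself does not change.
/q/ is a stop while /ʂ/ is a fricative; the output [χ] is a fricative, matching the trigger — so the feature that spreads is manner.
Place and voice are unchanged, so the assimilation is partial, not total.
The other alternating forms pattern the same way: /b/ → [β] after /s/ (stop → fricative, matching a fricative); /k/ → [x] after /ʒ/ (stop → fricative, matching a fricative); /k/ → [x] after /v/ (stop → fricative, matching a fricative) — only manner changes, and always toward the preceding segment.
Nothing changes in [ɲupokgʊ], [ʐɛtʈɛ]: there the adjacent consonants already agree in manner (/g/ and /k/ are both stops; /ʈ/ and /t/ are both stops), so these forms are consistent with the same rule.
The trigger is the preceding segment, so the direction is progressive (perseverative).

progressive manner assimilation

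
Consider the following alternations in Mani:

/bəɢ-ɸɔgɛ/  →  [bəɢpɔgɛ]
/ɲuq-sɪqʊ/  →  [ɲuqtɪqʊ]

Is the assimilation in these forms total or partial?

partial assimilation

Comparing underlying and surface forms, /ɸ/ → [p] is the alternation; the neighbouring /ɢ/ is constant.
/ɸ/ is a fricative while /ɢ/ is a stop; the output [p] is a stop, matching the trigger — so the feature that spreads is manner.
Place and voice are unchanged, so the assimilation is partial, not total.
The other alternating form patterns the same way: /s/ → [t] after /q/ (fricative → stop, matching a stop) — only manner changes, and always toward the preceding segment.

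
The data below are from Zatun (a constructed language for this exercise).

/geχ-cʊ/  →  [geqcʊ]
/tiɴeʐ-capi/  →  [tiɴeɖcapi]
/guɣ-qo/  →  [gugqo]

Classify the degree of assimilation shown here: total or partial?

partial assimilation

Comparing underlying and surface forms, /χ/ → [q] is the alternation; the neighbouring /c/ is constant.
/χ/ is a fricative while /c/ is a stop; the output [q] is a stop, matching the trigger — so the feature that spreads is manner.
Place and voice are unchanged, so the assimilation is partial, not total.
Checking the remaining alternations: /ʐ/ → [ɖ] before /c/ (fricative → stop, matching a stop); /ɣ/ → [g] before /q/ (fricative → stop, matching a stop) — only manner changes, and always toward the following segment.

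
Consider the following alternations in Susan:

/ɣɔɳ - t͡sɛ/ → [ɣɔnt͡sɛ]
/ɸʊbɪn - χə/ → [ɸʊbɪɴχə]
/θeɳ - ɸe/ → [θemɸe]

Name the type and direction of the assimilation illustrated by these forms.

Comparing underlying and surface forms, /ɳ/ → [n] is the alternation; the neighbouring /t͡s/ is constant.
The change retroflex → alveolar matches the place of the following /t͡s/, identifying this as place assimilation.
Manner and voice are unchanged, so the assimilation is partial, not total.
The other alternating forms pattern the same way: /n/ → [ɴ] before /χ/ (alveolar → uvular, matching uvular); /ɳ/ → [m] before /ɸ/ (retroflex → bilabial, matching bilabial) — only place changes, and always toward the following segment.
Since the segment that changes precedes the conditioning segment, the assimilation is regressive.

regressive place assimilation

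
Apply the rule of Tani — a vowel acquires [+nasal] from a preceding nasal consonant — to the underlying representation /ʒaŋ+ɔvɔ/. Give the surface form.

[ʒaŋɔ̃vɔ]

The vowel /ɔ/ is adjacent to the preceding nasal /ŋ/, so it acquires [+nasal] and surfaces as [ɔ̃].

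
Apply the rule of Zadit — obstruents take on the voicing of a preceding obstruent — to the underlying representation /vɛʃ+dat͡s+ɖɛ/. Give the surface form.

/d/ is a voiced alveolar stop. The preceding trigger /ʃ/ is voiceless, so /d/ must become voiceless as well.
A voiceless alveolar stop is [t], so the surface segment is [t].
The same rule applies at the second boundary: /ɖ/ → [ʈ] next to /t͡s/.

[vɛʃtat͡sʈɛ]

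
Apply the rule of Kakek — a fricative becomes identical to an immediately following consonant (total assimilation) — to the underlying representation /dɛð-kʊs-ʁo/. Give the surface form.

/ð/ is the segment targeted by the rule; it sits immediately before /k/, so it assimilates completely and surfaces as [k].
At the second juncture, /s/ likewise becomes [ʁ] adjacent to /ʁ/.

[dɛkkʊʁʁo]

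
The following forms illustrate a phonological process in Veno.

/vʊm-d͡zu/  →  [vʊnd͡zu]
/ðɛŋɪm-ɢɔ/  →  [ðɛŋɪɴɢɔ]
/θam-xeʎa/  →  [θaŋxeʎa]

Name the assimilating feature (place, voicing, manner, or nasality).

Comparing underlying and surface forms, /m/ → [n] is the alternation; the neighbouring /d͡z/ is constant.
/m/ is bilabial while /d͡z/ is alveolar; the output [n] is alveolar, matching the trigger — so the feature that spreads is place.
Checking the remaining alternations: /m/ → [ɴ] before /ɢ/ (bilabial → uvular, matching uvular); /m/ → [ŋ] before /x/ (bilabial → velar, matching velar) — only place changes, and always toward the following segment.

place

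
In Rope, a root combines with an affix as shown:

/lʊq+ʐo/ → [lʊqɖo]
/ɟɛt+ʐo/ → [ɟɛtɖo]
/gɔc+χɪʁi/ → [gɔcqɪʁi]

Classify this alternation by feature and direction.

Underlying /ʐ/ is realised as [ɖ] next to /q/; /q/ itself does not change.
The change fricative → stop matches the manner of the preceding /q/, identifying this as manner assimilation.
Place and voice are unchanged, so the assimilation is partial, not total.
The other alternating forms pattern the same way: /ʐ/ → [ɖ] after /t/ (fricative → stop, matching a stop); /χ/ → [q] after /c/ (fricative → stop, matching a stop) — only manner changes, and always toward the preceding segment.
Since the segment that changes follows the conditioning segment, the assimilation is progressive.

progressive manner assimilation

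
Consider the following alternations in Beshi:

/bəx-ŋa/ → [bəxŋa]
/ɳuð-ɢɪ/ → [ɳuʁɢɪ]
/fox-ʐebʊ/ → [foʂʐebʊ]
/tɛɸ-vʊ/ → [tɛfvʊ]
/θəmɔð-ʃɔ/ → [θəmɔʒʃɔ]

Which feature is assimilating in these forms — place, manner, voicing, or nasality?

Underlying /ð/ is realised as [ʁ] next to /ɢ/; /ɢ/ itself does not change.
/ð/ is dental while /ɢ/ is uvular; the output [ʁ] is uvular, matching the trigger — so the feature that spreads is place.
The same holds elsewhere in the data: /x/ → [ʂ] before /ʐ/ (velar → retroflex, matching retroflex); /ɸ/ → [f] before /v/ (bilabial → labiodental, matching labiodental); /ð/ → [ʒ] before /ʃ/ (dental → postalveolar, matching postalveolar) — only place changes, and always toward the following segment.
Nothing changes in [bəxŋa]: there the adjacent consonants already agree in place (/x/ and /ŋ/ are both velar), so this form is consistent with the same rule.

place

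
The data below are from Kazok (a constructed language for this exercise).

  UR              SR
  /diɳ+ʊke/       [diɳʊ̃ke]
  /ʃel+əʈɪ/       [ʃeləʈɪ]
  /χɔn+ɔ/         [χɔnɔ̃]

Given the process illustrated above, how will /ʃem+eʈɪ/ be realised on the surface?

[ʃemẽʈɪ]

The data show progressive nasality assimilation (vowel nasalisation): /ʊ/ → [ʊ̃] after /ɳ/; /ɔ/ → [ɔ̃] after /n/ — a vowel is nasalised by an immediately preceding nasal consonant.
No change occurs in [ʃeləʈɪ] because the vowel at the boundary is adjacent to an oral consonant, not a nasal (/ə/ next to /l/).
The vowel /e/ is adjacent to the preceding nasal /m/, so it acquires [+nasal] and surfaces as [ẽ].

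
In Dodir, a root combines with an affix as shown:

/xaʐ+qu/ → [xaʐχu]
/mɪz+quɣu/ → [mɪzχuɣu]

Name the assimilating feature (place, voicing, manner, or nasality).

The segment that alternates is /q/, which surfaces as [χ] when adjacent to /ʐ/.
The change stop → fricative matches the manner of the preceding /ʐ/, identifying this as manner assimilation.
Checking the remaining alternation: /q/ → [χ] after /z/ (stop → fricative, matching a fricative) — only manner changes, and always toward the preceding segment.

manner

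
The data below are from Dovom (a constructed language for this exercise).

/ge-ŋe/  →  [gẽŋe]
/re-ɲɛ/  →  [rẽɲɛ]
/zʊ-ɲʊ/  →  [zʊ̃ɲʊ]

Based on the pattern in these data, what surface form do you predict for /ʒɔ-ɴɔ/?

[ʒɔ̃ɴɔ]

The data show regressive nasality assimilation (vowel nasalisation): /e/ → [ẽ] before /ŋ/; /e/ → [ẽ] before /ɲ/; /ʊ/ → [ʊ̃] before /ɲ/ — a vowel is nasalised by an immediately following nasal consonant.
/ɔ/ sits next to the nasal /ɴ/ and is therefore nasalised to [ɔ̃].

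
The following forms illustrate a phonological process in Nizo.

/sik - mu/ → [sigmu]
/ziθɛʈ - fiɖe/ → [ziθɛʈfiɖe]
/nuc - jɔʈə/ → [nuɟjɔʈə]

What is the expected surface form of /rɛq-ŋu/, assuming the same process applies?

The data show regressive voicing assimilation: /k/ → [g] before /m/; /c/ → [ɟ] before /j/. In each pair only voicing changes, matching the following consonant, while place and manner stay constant.
Nothing changes in [ziθɛʈfiɖe]: there the adjacent consonants already agree in voicing (/ʈ/ and /f/ are both voiceless), so this form is consistent with the same rule.
The rule targets /q/ (voiceless uvular stop), which sits before the trigger /ŋ/ (voiced).
Changing only its voicing to voiced gives [ɢ] — the voiced uvular stop.

[rɛɢŋu]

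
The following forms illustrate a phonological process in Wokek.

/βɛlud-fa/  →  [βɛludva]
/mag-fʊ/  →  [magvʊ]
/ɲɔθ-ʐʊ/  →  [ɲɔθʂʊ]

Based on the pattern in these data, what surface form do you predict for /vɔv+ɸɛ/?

The data show progressive voicing assimilation: /f/ → [v] after /d/; /f/ → [v] after /g/; /ʐ/ → [ʂ] after /θ/. In each pair only voicing changes, matching the preceding consonant, while place and manner stay constant.
/ɸ/ is a voiceless bilabial fricative. The preceding trigger /v/ is voiced, so /ɸ/ must become voiced as well.
The voiced bilabial fricative is [β], so /ɸ/ → [β].

[vɔvβɛ]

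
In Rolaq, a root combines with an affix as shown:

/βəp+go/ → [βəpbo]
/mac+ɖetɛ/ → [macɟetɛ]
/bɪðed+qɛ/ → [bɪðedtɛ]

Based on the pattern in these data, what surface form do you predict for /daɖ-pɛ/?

The data show progressive place assimilation: /g/ → [b] after /p/; /ɖ/ → [ɟ] after /c/; /q/ → [t] after /d/. In each pair only place changes, matching the preceding consonant, while manner and voice stay constant.
The rule targets /p/ (voiceless bilabial stop), which sits after the trigger /ɖ/ (retroflex).
Changing only its place to retroflex gives [ʈ] — the voiceless retroflex stop.

[daɖʈɛ]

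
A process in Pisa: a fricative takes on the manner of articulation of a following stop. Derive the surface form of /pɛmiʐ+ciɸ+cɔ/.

[pɛmiɖcipcɔ]

The rule targets /ʐ/ (voiced retroflex fricative), which sits before the trigger /c/ (stop).
A voiced retroflex stop is [ɖ], so the surface segment is [ɖ].
At the second juncture, /ɸ/ likewise becomes [p] adjacent to /c/.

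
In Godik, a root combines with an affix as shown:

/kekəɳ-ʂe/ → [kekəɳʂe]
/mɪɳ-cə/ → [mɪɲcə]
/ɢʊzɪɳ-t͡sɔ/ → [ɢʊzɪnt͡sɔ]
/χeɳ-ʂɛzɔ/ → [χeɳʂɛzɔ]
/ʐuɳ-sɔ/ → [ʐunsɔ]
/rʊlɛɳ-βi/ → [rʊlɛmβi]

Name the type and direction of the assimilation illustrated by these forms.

Comparing underlying and surface forms, /ɳ/ → [ɲ] is the alternation; the neighbouring /c/ is constant.
The change retroflex → palatal matches the place of the following /c/, identifying this as place assimilation.
Manner and voice are unchanged, so the assimilation is partial, not total.
Checking the remaining alternations: /ɳ/ → [n] before /t͡s/ (retroflex → alveolar, matching alveolar); /ɳ/ → [n] before /s/ (retroflex → alveolar, matching alveolar); /ɳ/ → [m] before /β/ (retroflex → bilabial, matching bilabial) — only place changes, and always toward the following segment.
Nothing changes in [kekəɳʂe], [χeɳʂɛzɔ]: there the adjacent consonants already agree in place (/ɳ/ and /ʂ/ are both retroflex; /ɳ/ and /ʂ/ are both retroflex), so these forms are consistent with the same rule.
The trigger is the following segment, so the direction is regressive (anticipatory).

regressive place assimilation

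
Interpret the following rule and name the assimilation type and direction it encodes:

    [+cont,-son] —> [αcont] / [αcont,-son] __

progressive manner assimilation

The shared variable α links the value of [cont] on the target to that of the neighbouring obstruent. [cont] distinguishes stops from fricatives — a manner-of-articulation feature — so this is manner assimilation.
Since the environment is written before the underscore, the trigger precedes the target; the direction is progressive.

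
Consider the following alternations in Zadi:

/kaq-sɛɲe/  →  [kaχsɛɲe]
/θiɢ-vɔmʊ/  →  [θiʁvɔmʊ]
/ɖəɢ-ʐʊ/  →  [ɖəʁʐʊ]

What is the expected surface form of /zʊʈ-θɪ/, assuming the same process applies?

The data show regressive manner assimilation: /q/ → [χ] before /s/; /ɢ/ → [ʁ] before /v/; /ɢ/ → [ʁ] before /ʐ/. In each pair only manner changes, matching the following consonant, while place and voice stay constant.
/ʈ/ is a voiceless retroflex stop. The following trigger /θ/ is a fricative, so /ʈ/ must become a fricative as well.
The voiceless retroflex fricative is [ʂ], so /ʈ/ → [ʂ].

[zʊʂθɪ]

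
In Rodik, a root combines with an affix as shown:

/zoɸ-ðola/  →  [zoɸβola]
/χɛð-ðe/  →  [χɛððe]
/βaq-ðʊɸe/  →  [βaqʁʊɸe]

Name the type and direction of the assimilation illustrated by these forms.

progressive place assimilation

The segment that alternates is /ð/, which surfaces as [β] when adjacent to /ɸ/.
/ð/ is dental while /ɸ/ is bilabial; the output [β] is bilabial, matching the trigger — so the feature that spreads is place.
Manner and voice are unchanged, so the assimilation is partial, not total.
The other alternating form patterns the same way: /ð/ → [ʁ] after /q/ (dental → uvular, matching uvular) — only place changes, and always toward the preceding segment.
Nothing changes in [χɛððe]: there the adjacent consonants already agree in place (/ð/ and /ð/ are both dental), so this form is consistent with the same rule.
Since the segment that changes follows the conditioning segment, the assimilation is progressive.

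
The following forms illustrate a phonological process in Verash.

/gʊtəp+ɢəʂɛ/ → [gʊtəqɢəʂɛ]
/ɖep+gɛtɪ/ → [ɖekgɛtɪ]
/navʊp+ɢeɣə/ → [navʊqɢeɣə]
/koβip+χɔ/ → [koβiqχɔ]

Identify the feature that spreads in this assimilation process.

place

The segment that alternates is /p/, which surfaces as [q] when adjacent to /ɢ/.
The change bilabial → uvular matches the place of the following /ɢ/, identifying this as place assimilation.
Checking the remaining alternations: /p/ → [k] before /g/ (bilabial → velar, matching velar); /p/ → [q] before /χ/ (bilabial → uvular, matching uvular) — only place changes, and always toward the following segment.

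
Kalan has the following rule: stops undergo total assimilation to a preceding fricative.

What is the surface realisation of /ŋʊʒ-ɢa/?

[ŋʊʒʒa]

/ɢ/ is the segment targeted by the rule; it sits immediately after /ʒ/, so it assimilates completely and surfaces as [ʒ].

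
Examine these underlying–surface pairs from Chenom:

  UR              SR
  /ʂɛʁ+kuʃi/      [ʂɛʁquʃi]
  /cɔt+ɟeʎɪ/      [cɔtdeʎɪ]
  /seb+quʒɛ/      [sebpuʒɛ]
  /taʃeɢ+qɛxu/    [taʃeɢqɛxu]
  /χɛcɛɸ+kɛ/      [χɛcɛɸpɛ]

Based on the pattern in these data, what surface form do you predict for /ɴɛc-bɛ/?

[ɴɛcɟɛ]

The data show progressive place assimilation: /k/ → [q] after /ʁ/; /ɟ/ → [d] after /t/; /q/ → [p] after /b/; /k/ → [p] after /ɸ/. In each pair only place changes, matching the preceding consonant, while manner and voice stay constant.
Nothing changes in [taʃeɢqɛxu]: there the adjacent consonants already agree in place (/q/ and /ɢ/ are both uvular), so this form is consistent with the same rule.
/b/ is a voiced bilabial stop. The preceding trigger /c/ is palatal, so /b/ must become palatal as well.
The voiced palatal stop is [ɟ], so /b/ → [ɟ].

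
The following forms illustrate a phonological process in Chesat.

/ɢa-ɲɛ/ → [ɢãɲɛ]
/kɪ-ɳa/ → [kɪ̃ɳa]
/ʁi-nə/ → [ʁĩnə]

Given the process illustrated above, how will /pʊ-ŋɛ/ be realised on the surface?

[pʊ̃ŋɛ]

The data show regressive nasality assimilation (vowel nasalisation): /a/ → [ã] before /ɲ/; /ɪ/ → [ɪ̃] before /ɳ/; /i/ → [ĩ] before /n/ — a vowel is nasalised by an immediately following nasal consonant.
/ʊ/ sits next to the nasal /ŋ/ and is therefore nasalised to [ʊ̃].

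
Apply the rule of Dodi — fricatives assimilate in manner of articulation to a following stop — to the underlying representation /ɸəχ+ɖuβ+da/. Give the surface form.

[ɸəqɖubda]

/χ/ is a voiceless uvular fricative. The following trigger /ɖ/ is a stop, so /χ/ must become a stop as well.
A voiceless uvular stop is [q], so the surface segment is [q].
At the second juncture, /β/ likewise becomes [b] adjacent to /d/.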